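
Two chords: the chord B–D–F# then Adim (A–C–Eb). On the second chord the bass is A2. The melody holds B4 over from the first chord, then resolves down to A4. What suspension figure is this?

At the second chord the bass is A2. The suspended B4 lies a ninth above the bass; after resolving down by step to A4, the interval above the bass becomes an octave.
Suspension figures are named by those two intervals: 9–8.

9–8 suspension.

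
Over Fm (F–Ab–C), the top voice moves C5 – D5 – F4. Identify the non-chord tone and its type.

D5 is an escape tone.

The harmony at that moment is F minor triad (F, Ab, C); D5 is not a chord tone.
It is approached by step up from C5 and left by leap down to F4.
Step in, leap out — an escape tone.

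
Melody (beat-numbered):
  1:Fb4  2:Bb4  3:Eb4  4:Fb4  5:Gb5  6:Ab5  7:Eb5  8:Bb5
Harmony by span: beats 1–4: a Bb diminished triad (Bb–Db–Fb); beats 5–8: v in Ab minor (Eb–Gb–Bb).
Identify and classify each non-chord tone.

Eb4 (beat 3) — appoggiatura; Ab5 (beat 6) — escape tone.

The harmony at that moment is Bb diminished triad (Bb, Db, Fb); Eb4 is not a chord tone.
It is approached by leap down from Bb4 and left by step up to Fb4.
Leap in, step out — an appoggiatura.
The harmony at that moment is Eb minor triad (Eb, Gb, Bb); Ab5 is not a chord tone.
It is approached by step up from Gb5 and left by leap down to Eb5.
Step in, leap out — an escape tone.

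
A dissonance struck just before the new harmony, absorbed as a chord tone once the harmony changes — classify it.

Anticipation.

Approach: ahead of the chord change (typically by step), so it is dissonant against the current harmony. Departure: none — the same pitch is restated or held and is a chord tone of the new harmony.
Dissonant first, consonant once the harmony catches up: the note simply arrives early — an anticipation. (The reverse timing, consonant first and dissonant after the change, would be a suspension or retardation.)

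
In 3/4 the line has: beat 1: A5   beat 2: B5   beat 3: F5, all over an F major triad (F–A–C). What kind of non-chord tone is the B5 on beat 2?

The harmony at that moment is F major triad (F, A, C); B5 is not a chord tone.
It is approached by step up from A5 and left by leap down to F5.
Step in, leap out, on a weak beat — an escape tone.

Escape tone.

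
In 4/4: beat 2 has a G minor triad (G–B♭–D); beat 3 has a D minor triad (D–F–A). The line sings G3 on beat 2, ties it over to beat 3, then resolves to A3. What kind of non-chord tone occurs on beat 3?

The harmony at that moment is D minor triad (D, F, A); G3 is not a chord tone.
It is held over (the same pitch as the preceding G3) and left by step up to A3.
Held over from the previous chord and resolving up by step — a retardation.

Retardation.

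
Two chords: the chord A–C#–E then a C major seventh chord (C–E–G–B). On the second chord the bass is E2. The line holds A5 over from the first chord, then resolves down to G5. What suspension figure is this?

At the second chord the bass is E2. The suspended A5 lies a fourth above the bass; after resolving down by step to G5, the interval above the bass becomes a third.
Suspension figures are named by those two intervals: 4–3.

4–3 suspension.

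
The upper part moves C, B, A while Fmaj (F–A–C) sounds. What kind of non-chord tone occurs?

The harmony at that moment is F major triad (F, A, C); B is not a chord tone.
It is approached by step down from C and left by step down to A.
Step in, step out in the same direction — a passing tone.

B is a passing tone.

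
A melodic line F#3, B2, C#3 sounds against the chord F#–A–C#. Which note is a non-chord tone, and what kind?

The harmony at that moment is F# minor triad (F#, A, C#); B2 is not a chord tone.
It is approached by leap down from F#3 and left by step up to C#3.
Leap in, step out — an appoggiatura.

B2 is an appoggiatura.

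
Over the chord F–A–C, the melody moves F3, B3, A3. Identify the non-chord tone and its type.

The harmony at that moment is F major triad (F, A, C); B3 is not a chord tone.
It is approached by leap up from F3 and left by step down to A3.
Leap in, step out — an appoggiatura.

B3 is an appoggiatura.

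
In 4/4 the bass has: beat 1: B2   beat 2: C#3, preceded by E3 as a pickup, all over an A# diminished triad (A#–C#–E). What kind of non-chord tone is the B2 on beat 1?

The harmony at that moment is A# diminished triad (A#, C#, E); B2 is not a chord tone.
It is approached by leap down from E3 and left by step up to C#3.
Leap in, step out, metrically accented — an appoggiatura.

Appoggiatura.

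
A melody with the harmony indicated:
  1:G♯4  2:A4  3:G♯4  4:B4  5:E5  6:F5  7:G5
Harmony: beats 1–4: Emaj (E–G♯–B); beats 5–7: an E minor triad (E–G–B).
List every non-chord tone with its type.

The harmony at that moment is E major triad (E, G♯, B); A4 is not a chord tone.
It is approached by step up from G♯4 and left by step down to G♯4.
Step away and step back to the same note — a neighbor tone (upper neighbor).
The harmony at that moment is E minor triad (E, G, B); F5 is not a chord tone.
It is approached by step up from E5 and left by step up to G5.
Step in, step out in the same direction — a passing tone.

A4 (beat 2) — neighbor tone; F5 (beat 6) — passing tone.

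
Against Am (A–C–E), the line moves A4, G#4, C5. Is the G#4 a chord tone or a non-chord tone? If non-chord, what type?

The harmony at that moment is A minor triad (A, C, E); G#4 is not a chord tone.
It is approached by step down from A4 and left by leap up to C5.
Step in, leap out — an escape tone.

Non-chord tone — an escape tone.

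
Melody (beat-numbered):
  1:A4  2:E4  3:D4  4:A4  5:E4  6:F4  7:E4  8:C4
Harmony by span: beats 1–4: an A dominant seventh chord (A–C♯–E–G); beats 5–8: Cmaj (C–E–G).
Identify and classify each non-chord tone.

D4 (beat 3) — escape tone; F4 (beat 6) — neighbor tone.

The harmony at that moment is A dominant seventh chord (A, C♯, E, G); D4 is not a chord tone.
It is approached by step down from E4 and left by leap up to A4.
Step in, leap out — an escape tone.
The harmony at that moment is C major triad (C, E, G); F4 is not a chord tone.
It is approached by step up from E4 and left by step down to E4.
Step away and step back to the same note — a neighbor tone (upper neighbor).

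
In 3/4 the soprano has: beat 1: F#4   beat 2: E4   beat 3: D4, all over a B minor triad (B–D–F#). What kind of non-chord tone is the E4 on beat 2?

The harmony at that moment is B minor triad (B, D, F#); E4 is not a chord tone.
It is approached by step down from F#4 and left by step down to D4.
Step in, step out in the same direction — a passing tone.

Passing tone.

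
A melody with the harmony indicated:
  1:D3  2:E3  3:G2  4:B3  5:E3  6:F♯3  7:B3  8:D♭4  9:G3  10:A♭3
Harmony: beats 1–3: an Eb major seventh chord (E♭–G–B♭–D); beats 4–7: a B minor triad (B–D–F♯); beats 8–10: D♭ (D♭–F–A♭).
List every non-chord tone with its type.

The harmony at that moment is E♭ major seventh chord (E♭, G, B♭, D); E3 is not a chord tone.
It is approached by step up from D3 and left by leap down to G2.
Step in, leap out — an escape tone.
The harmony at that moment is B minor triad (B, D, F♯); E3 is not a chord tone.
It is approached by leap down from B3 and left by step up to F♯3.
Leap in, step out — an appoggiatura.
The harmony at that moment is D♭ major triad (D♭, F, A♭); G3 is not a chord tone.
It is approached by leap down from D♭4 and left by step up to A♭3.
Leap in, step out — an appoggiatura.

E3 (beat 2) — escape tone; E3 (beat 5) — appoggiatura; G3 (beat 9) — appoggiatura.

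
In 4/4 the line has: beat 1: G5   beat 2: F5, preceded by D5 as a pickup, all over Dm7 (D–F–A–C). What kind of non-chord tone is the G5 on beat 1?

The harmony at that moment is D minor seventh chord (D, F, A, C); G5 is not a chord tone.
It is approached by leap up from D5 and left by step down to F5.
Leap in, step out, metrically accented — an appoggiatura.

Appoggiatura.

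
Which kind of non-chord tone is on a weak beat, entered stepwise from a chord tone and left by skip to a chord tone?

Escape tone.

Approach: by step. Departure: by leap. Metric position: weak.
Step in, leap out, from a weak position — an escape tone (échappée). (It is the mirror image of the appoggiatura, which leaps in and steps out on a strong beat.)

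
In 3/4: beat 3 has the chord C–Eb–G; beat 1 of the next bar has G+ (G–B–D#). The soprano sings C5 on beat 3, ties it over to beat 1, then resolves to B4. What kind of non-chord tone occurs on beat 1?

Suspension.

The harmony at that moment is G augmented triad (G, B, D#); C5 is not a chord tone.
It is held over (the same pitch as the preceding C5) and left by step down to B4.
Held over from the previous chord and resolving down by step — a suspension.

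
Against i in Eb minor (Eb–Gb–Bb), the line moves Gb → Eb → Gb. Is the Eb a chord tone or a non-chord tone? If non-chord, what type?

Chord tone (the root of Eb minor triad).

Eb minor triad contains Eb, Gb, Bb; Eb is the root, so it is a chord tone.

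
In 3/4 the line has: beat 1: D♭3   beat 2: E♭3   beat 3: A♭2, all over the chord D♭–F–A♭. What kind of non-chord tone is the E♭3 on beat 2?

The harmony at that moment is D♭ major triad (D♭, F, A♭); E♭3 is not a chord tone.
It is approached by step up from D♭3 and left by leap down to A♭2.
Step in, leap out, on a weak beat — an escape tone.

Escape tone.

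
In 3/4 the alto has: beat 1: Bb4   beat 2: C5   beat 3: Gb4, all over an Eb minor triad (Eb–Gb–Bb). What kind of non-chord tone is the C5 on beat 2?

Escape tone.

The harmony at that moment is Eb minor triad (Eb, Gb, Bb); C5 is not a chord tone.
It is approached by step up from Bb4 and left by leap down to Gb4.
Step in, leap out, on a weak beat — an escape tone.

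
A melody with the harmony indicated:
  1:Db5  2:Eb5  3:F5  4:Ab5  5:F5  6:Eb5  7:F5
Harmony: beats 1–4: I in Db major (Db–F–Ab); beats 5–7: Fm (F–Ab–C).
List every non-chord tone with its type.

The harmony at that moment is Db major triad (Db, F, Ab); Eb5 is not a chord tone.
It is approached by step up from Db5 and left by step up to F5.
Step in, step out in the same direction — a passing tone.
The harmony at that moment is F minor triad (F, Ab, C); Eb5 is not a chord tone.
It is approached by step down from F5 and left by step up to F5.
Step away and step back to the same note — a neighbor tone (lower neighbor).

Eb5 (beat 2) — passing tone; Eb5 (beat 6) — neighbor tone.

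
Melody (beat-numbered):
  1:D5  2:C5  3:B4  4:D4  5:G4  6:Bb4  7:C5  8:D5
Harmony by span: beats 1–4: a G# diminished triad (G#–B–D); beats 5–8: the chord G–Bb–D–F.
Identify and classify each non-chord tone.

The harmony at that moment is G# diminished triad (G#, B, D); C5 is not a chord tone.
It is approached by step down from D5 and left by step down to B4.
Step in, step out in the same direction — a passing tone.
The harmony at that moment is G minor seventh chord (G, Bb, D, F); C5 is not a chord tone.
It is approached by step up from Bb4 and left by step up to D5.
Step in, step out in the same direction — a passing tone.

C5 (beat 2) — passing tone; C5 (beat 7) — passing tone.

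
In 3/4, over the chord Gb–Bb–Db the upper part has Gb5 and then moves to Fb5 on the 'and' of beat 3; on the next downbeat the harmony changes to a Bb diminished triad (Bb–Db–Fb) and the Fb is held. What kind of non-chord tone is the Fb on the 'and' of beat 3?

Anticipation.

The harmony at that moment is Gb major triad (Gb, Bb, Db); Fb5 is not a chord tone.
It is approached by step down from Gb5 and then sustained as the same pitch into the next harmony.
Arriving early and becoming a chord tone when the harmony changes — an anticipation.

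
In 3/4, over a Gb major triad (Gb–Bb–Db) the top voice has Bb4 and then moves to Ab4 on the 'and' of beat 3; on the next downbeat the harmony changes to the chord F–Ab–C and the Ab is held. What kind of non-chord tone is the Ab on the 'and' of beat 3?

Anticipation.

The harmony at that moment is Gb major triad (Gb, Bb, Db); Ab4 is not a chord tone.
It is approached by step down from Bb4 and then sustained as the same pitch into the next harmony.
Arriving early and becoming a chord tone when the harmony changes — an anticipation.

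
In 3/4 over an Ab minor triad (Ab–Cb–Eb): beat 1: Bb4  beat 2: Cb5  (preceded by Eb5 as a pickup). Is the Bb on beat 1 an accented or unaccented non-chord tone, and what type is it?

Accented appoggiatura.

The harmony at that moment is Ab minor triad (Ab, Cb, Eb); Bb4 is not a chord tone.
It is approached by leap down from Eb5 and left by step up to Cb5.
Leap in, step out — an appoggiatura.
It falls on the downbeat, so it is accented.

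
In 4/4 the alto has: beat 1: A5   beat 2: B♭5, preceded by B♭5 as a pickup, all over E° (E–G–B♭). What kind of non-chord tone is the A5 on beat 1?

Lower neighbor tone.

The harmony at that moment is E diminished triad (E, G, B♭); A5 is not a chord tone.
It is approached by step down from B♭5 and left by step up to B♭5.
Step away and step back to the same note — a neighbor tone (lower neighbor).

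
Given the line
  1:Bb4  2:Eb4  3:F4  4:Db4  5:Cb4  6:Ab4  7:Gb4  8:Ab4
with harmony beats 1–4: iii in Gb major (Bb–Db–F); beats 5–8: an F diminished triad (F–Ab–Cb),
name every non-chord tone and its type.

The harmony at that moment is Bb minor triad (Bb, Db, F); Eb4 is not a chord tone.
It is approached by leap down from Bb4 and left by step up to F4.
Leap in, step out — an appoggiatura.
The harmony at that moment is F diminished triad (F, Ab, Cb); Gb4 is not a chord tone.
It is approached by step down from Ab4 and left by step up to Ab4.
Step away and step back to the same note — a neighbor tone (lower neighbor).

Eb4 (beat 2) — appoggiatura; Gb4 (beat 7) — neighbor tone.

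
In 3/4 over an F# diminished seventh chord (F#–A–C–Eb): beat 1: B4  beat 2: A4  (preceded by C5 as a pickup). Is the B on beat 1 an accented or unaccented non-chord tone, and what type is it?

The harmony at that moment is F# diminished seventh chord (F#, A, C, Eb); B4 is not a chord tone.
It is approached by step down from C5 and left by step down to A4.
Step in, step out in the same direction — a passing tone.
It falls on the downbeat, so it is accented.

Accented passing tone.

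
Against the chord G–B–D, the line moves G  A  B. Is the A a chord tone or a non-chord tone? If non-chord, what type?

Non-chord tone — a passing tone.

The harmony at that moment is G major triad (G, B, D); A is not a chord tone.
It is approached by step up from G and left by step up to B.
Step in, step out in the same direction — a passing tone.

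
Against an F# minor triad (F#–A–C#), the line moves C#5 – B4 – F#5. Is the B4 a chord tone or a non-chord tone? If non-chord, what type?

Non-chord tone — an escape tone.

The harmony at that moment is F# minor triad (F#, A, C#); B4 is not a chord tone.
It is approached by step down from C#5 and left by leap up to F#5.
Step in, leap out — an escape tone.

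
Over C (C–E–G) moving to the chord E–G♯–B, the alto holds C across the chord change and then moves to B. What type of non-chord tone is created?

The harmony at that moment is E major triad (E, G♯, B); C is not a chord tone.
It is held over (the same pitch as the preceding C) and left by step down to B.
Held over from the previous chord and resolving down by step — a suspension.

C is a suspension.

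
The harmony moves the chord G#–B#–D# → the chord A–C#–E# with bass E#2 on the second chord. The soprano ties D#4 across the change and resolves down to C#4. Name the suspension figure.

7–6 suspension.

At the second chord the bass is E#2. The suspended D#4 lies a seventh above the bass; after resolving down by step to C#4, the interval above the bass becomes a sixth.
Suspension figures are named by those two intervals: 7–6.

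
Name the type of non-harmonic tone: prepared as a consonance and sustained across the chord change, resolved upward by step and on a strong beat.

Approach: by preparation — the pitch is first a chord tone, then held (tied or repeated) while the harmony changes under it. Departure: up by step. Metric position: strong.
A prepared dissonance that resolves upward by step — a retardation. (The same figure resolving downward would be a suspension.)

Retardation.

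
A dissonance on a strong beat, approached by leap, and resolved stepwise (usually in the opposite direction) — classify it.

Appoggiatura.

Approach: by leap. Departure: by step. Metric position: strong.
Leap in, step out, in a metrically strong position — an appoggiatura. (It is the mirror image of the escape tone, which steps in and leaps out from a weak position.)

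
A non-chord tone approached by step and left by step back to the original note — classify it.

Neighbor tone.

Approach: by step. Departure: by step in the opposite direction, back to the starting pitch.
Stepwise on both sides but reversing to return to the same chord tone — a neighbor tone. (Had it continued onward in the same direction it would be a passing tone instead.)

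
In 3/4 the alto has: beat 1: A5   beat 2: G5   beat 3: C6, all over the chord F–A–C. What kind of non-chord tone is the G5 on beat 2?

The harmony at that moment is F major triad (F, A, C); G5 is not a chord tone.
It is approached by step down from A5 and left by leap up to C6.
Step in, leap out, on a weak beat — an escape tone.

Escape tone.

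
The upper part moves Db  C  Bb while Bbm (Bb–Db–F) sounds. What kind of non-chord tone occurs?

C is a passing tone.

The harmony at that moment is Bb minor triad (Bb, Db, F); C is not a chord tone.
It is approached by step down from Db and left by step down to Bb.
Step in, step out in the same direction — a passing tone.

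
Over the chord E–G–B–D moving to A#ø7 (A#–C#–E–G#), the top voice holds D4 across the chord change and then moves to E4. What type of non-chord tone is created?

D4 is a retardation.

The harmony at that moment is A# half-diminished seventh chord (A#, C#, E, G#); D4 is not a chord tone.
It is held over (the same pitch as the preceding D4) and left by step up to E4.
Held over from the previous chord and resolving up by step — a retardation.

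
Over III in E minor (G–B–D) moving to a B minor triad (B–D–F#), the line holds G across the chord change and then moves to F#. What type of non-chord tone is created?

The harmony at that moment is B minor triad (B, D, F#); G is not a chord tone.
It is held over (the same pitch as the preceding G) and left by step down to F#.
Held over from the previous chord and resolving down by step — a suspension.

G is a suspension.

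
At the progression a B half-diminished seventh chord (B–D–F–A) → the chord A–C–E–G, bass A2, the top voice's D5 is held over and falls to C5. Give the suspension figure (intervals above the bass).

At the second chord the bass is A2. The suspended D5 lies a fourth above the bass; after resolving down by step to C5, the interval above the bass becomes a third.
Suspension figures are named by those two intervals: 4–3.

4–3 suspension.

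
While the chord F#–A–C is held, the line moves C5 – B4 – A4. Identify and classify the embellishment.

B4 is a passing tone.

The harmony at that moment is F# diminished triad (F#, A, C); B4 is not a chord tone.
It is approached by step down from C5 and left by step down to A4.
Step in, step out in the same direction — a passing tone.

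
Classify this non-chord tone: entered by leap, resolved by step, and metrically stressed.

Approach: by leap. Departure: by step. Metric position: strong.
Leap in, step out, in a metrically strong position — an appoggiatura. (It is the mirror image of the escape tone, which steps in and leaps out from a weak position.)

Appoggiatura.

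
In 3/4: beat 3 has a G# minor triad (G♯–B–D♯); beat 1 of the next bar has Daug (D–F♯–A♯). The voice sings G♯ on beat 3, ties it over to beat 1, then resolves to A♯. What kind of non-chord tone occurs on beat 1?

Retardation.

The harmony at that moment is D augmented triad (D, F♯, A♯); G♯ is not a chord tone.
It is held over (the same pitch as the preceding G♯) and left by step up to A♯.
Held over from the previous chord and resolving up by step — a retardation.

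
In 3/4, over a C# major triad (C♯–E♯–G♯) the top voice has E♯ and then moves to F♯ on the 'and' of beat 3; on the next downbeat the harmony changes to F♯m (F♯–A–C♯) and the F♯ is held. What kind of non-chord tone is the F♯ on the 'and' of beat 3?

The harmony at that moment is C♯ major triad (C♯, E♯, G♯); F♯ is not a chord tone.
It is approached by step up from E♯ and then sustained as the same pitch into the next harmony.
Arriving early and becoming a chord tone when the harmony changes — an anticipation.

Anticipation.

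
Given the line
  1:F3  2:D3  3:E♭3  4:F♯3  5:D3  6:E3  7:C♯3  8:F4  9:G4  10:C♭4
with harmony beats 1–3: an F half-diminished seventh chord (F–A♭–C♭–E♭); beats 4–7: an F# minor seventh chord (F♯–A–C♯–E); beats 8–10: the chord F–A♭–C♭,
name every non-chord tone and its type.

D3 (beat 2) — appoggiatura; D3 (beat 5) — appoggiatura; G4 (beat 9) — escape tone.

The harmony at that moment is F half-diminished seventh chord (F, A♭, C♭, E♭); D3 is not a chord tone.
It is approached by leap down from F3 and left by step up to E♭3.
Leap in, step out — an appoggiatura.
The harmony at that moment is F♯ minor seventh chord (F♯, A, C♯, E); D3 is not a chord tone.
It is approached by leap down from F♯3 and left by step up to E3.
Leap in, step out — an appoggiatura.
The harmony at that moment is F diminished triad (F, A♭, C♭); G4 is not a chord tone.
It is approached by step up from F4 and left by leap down to C♭4.
Step in, leap out — an escape tone.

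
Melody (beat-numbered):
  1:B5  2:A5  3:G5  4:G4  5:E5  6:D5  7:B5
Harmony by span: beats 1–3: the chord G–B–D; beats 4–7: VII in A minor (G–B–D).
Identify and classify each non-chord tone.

A5 (beat 2) — passing tone; E5 (beat 5) — appoggiatura.

The harmony at that moment is G major triad (G, B, D); A5 is not a chord tone.
It is approached by step down from B5 and left by step down to G5.
Step in, step out in the same direction — a passing tone.
The harmony at that moment is G major triad (G, B, D); E5 is not a chord tone.
It is approached by leap up from G4 and left by step down to D5.
Leap in, step out — an appoggiatura.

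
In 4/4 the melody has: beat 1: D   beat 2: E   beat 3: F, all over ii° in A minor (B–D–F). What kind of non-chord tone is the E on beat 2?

Passing tone.

The harmony at that moment is B diminished triad (B, D, F); E is not a chord tone.
It is approached by step up from D and left by step up to F.
Step in, step out in the same direction — a passing tone.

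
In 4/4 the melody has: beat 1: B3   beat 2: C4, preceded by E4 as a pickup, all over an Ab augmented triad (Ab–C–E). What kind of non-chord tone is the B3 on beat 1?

The harmony at that moment is Ab augmented triad (Ab, C, E); B3 is not a chord tone.
It is approached by leap down from E4 and left by step up to C4.
Leap in, step out, metrically accented — an appoggiatura.

Appoggiatura.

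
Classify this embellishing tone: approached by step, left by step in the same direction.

Passing tone.

Approach: by step. Departure: by step, continuing in the same direction.
Stepwise on both sides with no change of direction means the note fills in the space between two different chord tones — a passing tone. (Had it turned back to its starting note it would be a neighbor tone instead.)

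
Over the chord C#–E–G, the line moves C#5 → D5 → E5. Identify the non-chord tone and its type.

The harmony at that moment is C# diminished triad (C#, E, G); D5 is not a chord tone.
It is approached by step up from C#5 and left by step up to E5.
Step in, step out in the same direction — a passing tone.

D5 is a passing tone.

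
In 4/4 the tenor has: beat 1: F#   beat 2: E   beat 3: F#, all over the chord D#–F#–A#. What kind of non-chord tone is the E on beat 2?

Lower neighbor tone.

The harmony at that moment is D# minor triad (D#, F#, A#); E is not a chord tone.
It is approached by step down from F# and left by step up to F#.
Step away and step back to the same note — a neighbor tone (lower neighbor).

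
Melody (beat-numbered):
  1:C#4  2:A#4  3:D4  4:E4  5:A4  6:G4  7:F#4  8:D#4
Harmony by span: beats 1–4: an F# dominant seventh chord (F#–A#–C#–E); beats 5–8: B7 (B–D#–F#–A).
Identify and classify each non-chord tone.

The harmony at that moment is F# dominant seventh chord (F#, A#, C#, E); D4 is not a chord tone.
It is approached by leap down from A#4 and left by step up to E4.
Leap in, step out — an appoggiatura.
The harmony at that moment is B dominant seventh chord (B, D#, F#, A); G4 is not a chord tone.
It is approached by step down from A4 and left by step down to F#4.
Step in, step out in the same direction — a passing tone.

D4 (beat 3) — appoggiatura; G4 (beat 6) — passing tone.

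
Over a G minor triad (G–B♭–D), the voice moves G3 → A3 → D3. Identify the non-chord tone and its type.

The harmony at that moment is G minor triad (G, B♭, D); A3 is not a chord tone.
It is approached by step up from G3 and left by leap down to D3.
Step in, leap out — an escape tone.

A3 is an escape tone.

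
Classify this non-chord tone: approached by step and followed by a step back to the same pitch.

Approach: by step. Departure: by step in the opposite direction, back to the starting pitch.
Stepwise on both sides but reversing to return to the same chord tone — a neighbor tone. (Had it continued onward in the same direction it would be a passing tone instead.)

Neighbor tone.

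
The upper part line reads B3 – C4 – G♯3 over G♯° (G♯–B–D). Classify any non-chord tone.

The harmony at that moment is G♯ diminished triad (G♯, B, D); C4 is not a chord tone.
It is approached by step up from B3 and left by leap down to G♯3.
Step in, leap out — an escape tone.

C4 is an escape tone.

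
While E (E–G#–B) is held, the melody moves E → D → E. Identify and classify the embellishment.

The harmony at that moment is E major triad (E, G#, B); D is not a chord tone.
It is approached by step down from E and left by step up to E.
Step away and step back to the same note — a neighbor tone (lower neighbor).

D is a neighbor tone.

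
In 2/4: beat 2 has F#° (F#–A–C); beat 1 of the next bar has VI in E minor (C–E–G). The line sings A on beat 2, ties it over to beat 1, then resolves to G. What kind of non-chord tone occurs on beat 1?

Suspension.

The harmony at that moment is C major triad (C, E, G); A is not a chord tone.
It is held over (the same pitch as the preceding A) and left by step down to G.
Held over from the previous chord and resolving down by step — a suspension.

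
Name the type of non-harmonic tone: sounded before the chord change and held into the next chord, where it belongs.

Approach: ahead of the chord change (typically by step), so it is dissonant against the current harmony. Departure: none — the same pitch is restated or held and is a chord tone of the new harmony.
Dissonant first, consonant once the harmony catches up: the note simply arrives early — an anticipation. (The reverse timing, consonant first and dissonant after the change, would be a suspension or retardation.)

Anticipation.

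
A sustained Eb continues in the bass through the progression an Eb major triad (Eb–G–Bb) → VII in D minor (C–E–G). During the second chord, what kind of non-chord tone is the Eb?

The harmony at that moment is C major triad (C, E, G); Eb is not a chord tone.
It is held over (the same pitch as the preceding Eb) and then sustained as the same pitch into the next harmony.
Sustained through a change of harmony — a pedal tone.

Pedal tone (pedal point).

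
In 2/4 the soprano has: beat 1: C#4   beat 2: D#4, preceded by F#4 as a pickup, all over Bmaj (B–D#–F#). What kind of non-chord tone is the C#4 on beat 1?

The harmony at that moment is B major triad (B, D#, F#); C#4 is not a chord tone.
It is approached by leap down from F#4 and left by step up to D#4.
Leap in, step out, metrically accented — an appoggiatura.

Appoggiatura.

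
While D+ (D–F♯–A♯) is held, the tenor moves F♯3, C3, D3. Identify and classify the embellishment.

The harmony at that moment is D augmented triad (D, F♯, A♯); C3 is not a chord tone.
It is approached by leap down from F♯3 and left by step up to D3.
Leap in, step out — an appoggiatura.

C3 is an appoggiatura.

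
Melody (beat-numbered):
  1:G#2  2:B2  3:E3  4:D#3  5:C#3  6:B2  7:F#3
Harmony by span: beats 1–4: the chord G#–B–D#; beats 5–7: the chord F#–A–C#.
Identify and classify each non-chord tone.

E3 (beat 3) — appoggiatura; B2 (beat 6) — escape tone.

The harmony at that moment is G# minor triad (G#, B, D#); E3 is not a chord tone.
It is approached by leap up from B2 and left by step down to D#3.
Leap in, step out — an appoggiatura.
The harmony at that moment is F# minor triad (F#, A, C#); B2 is not a chord tone.
It is approached by step down from C#3 and left by leap up to F#3.
Step in, leap out — an escape tone.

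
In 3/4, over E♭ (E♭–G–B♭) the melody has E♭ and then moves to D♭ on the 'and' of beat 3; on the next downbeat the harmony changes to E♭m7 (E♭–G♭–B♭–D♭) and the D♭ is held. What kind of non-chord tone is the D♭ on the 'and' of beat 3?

The harmony at that moment is E♭ major triad (E♭, G, B♭); D♭ is not a chord tone.
It is approached by step down from E♭ and then sustained as the same pitch into the next harmony.
Arriving early and becoming a chord tone when the harmony changes — an anticipation.

Anticipation.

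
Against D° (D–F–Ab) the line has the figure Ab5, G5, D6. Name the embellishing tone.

G5 is an escape tone.

The harmony at that moment is D diminished triad (D, F, Ab); G5 is not a chord tone.
It is approached by step down from Ab5 and left by leap up to D6.
Step in, leap out — an escape tone.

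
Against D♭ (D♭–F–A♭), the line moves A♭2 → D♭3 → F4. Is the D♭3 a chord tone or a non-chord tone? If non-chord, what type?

Chord tone (the root of Db major triad).

Db major triad contains D♭, F, A♭; D♭ is the root, so it is a chord tone.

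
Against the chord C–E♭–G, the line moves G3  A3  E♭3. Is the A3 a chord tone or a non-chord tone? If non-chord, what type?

The harmony at that moment is C minor triad (C, E♭, G); A3 is not a chord tone.
It is approached by step up from G3 and left by leap down to E♭3.
Step in, leap out — an escape tone.

Non-chord tone — an escape tone.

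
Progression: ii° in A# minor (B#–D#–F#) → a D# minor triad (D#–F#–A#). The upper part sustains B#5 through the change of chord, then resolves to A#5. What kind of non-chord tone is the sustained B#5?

The harmony at that moment is D# minor triad (D#, F#, A#); B#5 is not a chord tone.
It is held over (the same pitch as the preceding B#5) and left by step down to A#5.
Held over from the previous chord and resolving down by step — a suspension.

B#5 is a suspension.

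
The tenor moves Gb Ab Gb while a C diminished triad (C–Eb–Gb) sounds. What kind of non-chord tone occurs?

Ab is a neighbor tone.

The harmony at that moment is C diminished triad (C, Eb, Gb); Ab is not a chord tone.
It is approached by step up from Gb and left by step down to Gb.
Step away and step back to the same note — a neighbor tone (upper neighbor).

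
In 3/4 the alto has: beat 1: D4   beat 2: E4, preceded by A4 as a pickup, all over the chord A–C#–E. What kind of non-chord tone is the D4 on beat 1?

The harmony at that moment is A major triad (A, C#, E); D4 is not a chord tone.
It is approached by leap down from A4 and left by step up to E4.
Leap in, step out, metrically accented — an appoggiatura.

Appoggiatura.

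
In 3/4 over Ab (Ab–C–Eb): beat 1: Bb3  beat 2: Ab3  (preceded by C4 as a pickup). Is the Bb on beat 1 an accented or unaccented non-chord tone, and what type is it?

The harmony at that moment is Ab major triad (Ab, C, Eb); Bb3 is not a chord tone.
It is approached by step down from C4 and left by step down to Ab3.
Step in, step out in the same direction — a passing tone.
It falls on the downbeat, so it is accented.

Accented passing tone.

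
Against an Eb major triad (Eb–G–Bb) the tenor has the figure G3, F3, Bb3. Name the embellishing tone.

F3 is an escape tone.

The harmony at that moment is Eb major triad (Eb, G, Bb); F3 is not a chord tone.
It is approached by step down from G3 and left by leap up to Bb3.
Step in, leap out — an escape tone.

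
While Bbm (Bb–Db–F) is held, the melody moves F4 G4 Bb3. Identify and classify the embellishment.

The harmony at that moment is Bb minor triad (Bb, Db, F); G4 is not a chord tone.
It is approached by step up from F4 and left by leap down to Bb3.
Step in, leap out — an escape tone.

G4 is an escape tone.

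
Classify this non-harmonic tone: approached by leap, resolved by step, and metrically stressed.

Approach: by leap. Departure: by step. Metric position: strong.
Leap in, step out, in a metrically strong position — an appoggiatura. (It is the mirror image of the escape tone, which steps in and leaps out from a weak position.)

Appoggiatura.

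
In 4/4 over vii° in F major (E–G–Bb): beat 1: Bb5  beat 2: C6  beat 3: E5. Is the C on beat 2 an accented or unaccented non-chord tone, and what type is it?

Unaccented escape tone.

The harmony at that moment is E diminished triad (E, G, Bb); C6 is not a chord tone.
It is approached by step up from Bb5 and left by leap down to E5.
Step in, leap out — an escape tone.
It falls on a weak beat, so it is unaccented.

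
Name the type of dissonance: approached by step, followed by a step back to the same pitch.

Approach: by step. Departure: by step in the opposite direction, back to the starting pitch.
Stepwise on both sides but reversing to return to the same chord tone — a neighbor tone. (Had it continued onward in the same direction it would be a passing tone instead.)

Neighbor tone.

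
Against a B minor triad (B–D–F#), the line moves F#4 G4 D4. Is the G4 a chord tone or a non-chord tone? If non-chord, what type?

Non-chord tone — an escape tone.

The harmony at that moment is B minor triad (B, D, F#); G4 is not a chord tone.
It is approached by step up from F#4 and left by leap down to D4.
Step in, leap out — an escape tone.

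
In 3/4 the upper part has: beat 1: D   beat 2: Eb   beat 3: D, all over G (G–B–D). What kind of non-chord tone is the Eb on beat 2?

Upper neighbor tone.

The harmony at that moment is G major triad (G, B, D); Eb is not a chord tone.
It is approached by step up from D and left by step down to D.
Step away and step back to the same note — a neighbor tone (upper neighbor).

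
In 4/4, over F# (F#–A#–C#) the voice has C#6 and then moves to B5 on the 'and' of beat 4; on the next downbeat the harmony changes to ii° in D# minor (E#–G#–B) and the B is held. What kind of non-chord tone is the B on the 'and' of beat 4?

The harmony at that moment is F# major triad (F#, A#, C#); B5 is not a chord tone.
It is approached by step down from C#6 and then sustained as the same pitch into the next harmony.
Arriving early and becoming a chord tone when the harmony changes — an anticipation.

Anticipation.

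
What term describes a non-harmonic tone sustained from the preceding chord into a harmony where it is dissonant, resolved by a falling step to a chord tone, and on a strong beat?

Approach: by preparation — the pitch is first a chord tone, then held (tied or repeated) while the harmony changes under it. Departure: down by step. Metric position: strong.
A prepared dissonance that resolves downward by step — a suspension. (The same figure resolving upward would be a retardation.)

Suspension.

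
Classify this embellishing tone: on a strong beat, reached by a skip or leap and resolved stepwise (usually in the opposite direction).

Approach: by leap. Departure: by step. Metric position: strong.
Leap in, step out, in a metrically strong position — an appoggiatura. (It is the mirror image of the escape tone, which steps in and leaps out from a weak position.)

Appoggiatura.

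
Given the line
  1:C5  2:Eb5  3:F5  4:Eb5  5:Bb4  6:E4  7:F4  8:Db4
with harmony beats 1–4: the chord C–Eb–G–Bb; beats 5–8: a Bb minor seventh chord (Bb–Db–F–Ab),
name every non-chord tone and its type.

The harmony at that moment is C minor seventh chord (C, Eb, G, Bb); F5 is not a chord tone.
It is approached by step up from Eb5 and left by step down to Eb5.
Step away and step back to the same note — a neighbor tone (upper neighbor).
The harmony at that moment is Bb minor seventh chord (Bb, Db, F, Ab); E4 is not a chord tone.
It is approached by leap down from Bb4 and left by step up to F4.
Leap in, step out — an appoggiatura.

F5 (beat 3) — neighbor tone; E4 (beat 6) — appoggiatura.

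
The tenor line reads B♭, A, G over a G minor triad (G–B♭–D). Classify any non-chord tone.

The harmony at that moment is G minor triad (G, B♭, D); A is not a chord tone.
It is approached by step down from B♭ and left by step down to G.
Step in, step out in the same direction — a passing tone.

A is a passing tone.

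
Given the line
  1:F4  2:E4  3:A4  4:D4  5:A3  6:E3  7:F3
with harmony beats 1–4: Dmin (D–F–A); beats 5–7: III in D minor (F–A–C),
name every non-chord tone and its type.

E4 (beat 2) — escape tone; E3 (beat 6) — appoggiatura.

The harmony at that moment is D minor triad (D, F, A); E4 is not a chord tone.
It is approached by step down from F4 and left by leap up to A4.
Step in, leap out — an escape tone.
The harmony at that moment is F major triad (F, A, C); E3 is not a chord tone.
It is approached by leap down from A3 and left by step up to F3.
Leap in, step out — an appoggiatura.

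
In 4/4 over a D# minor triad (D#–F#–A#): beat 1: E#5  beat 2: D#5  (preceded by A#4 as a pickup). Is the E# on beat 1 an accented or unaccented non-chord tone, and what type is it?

The harmony at that moment is D# minor triad (D#, F#, A#); E#5 is not a chord tone.
It is approached by leap up from A#4 and left by step down to D#5.
Leap in, step out — an appoggiatura.
It falls on the downbeat, so it is accented.

Accented appoggiatura.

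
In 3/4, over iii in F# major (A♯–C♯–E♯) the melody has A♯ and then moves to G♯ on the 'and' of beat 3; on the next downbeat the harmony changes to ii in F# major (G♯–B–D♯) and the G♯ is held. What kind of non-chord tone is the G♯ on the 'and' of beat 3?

The harmony at that moment is A♯ minor triad (A♯, C♯, E♯); G♯ is not a chord tone.
It is approached by step down from A♯ and then sustained as the same pitch into the next harmony.
Arriving early and becoming a chord tone when the harmony changes — an anticipation.

Anticipation.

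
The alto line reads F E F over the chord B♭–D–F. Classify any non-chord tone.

The harmony at that moment is B♭ major triad (B♭, D, F); E is not a chord tone.
It is approached by step down from F and left by step up to F.
Step away and step back to the same note — a neighbor tone (lower neighbor).

E is a neighbor tone.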